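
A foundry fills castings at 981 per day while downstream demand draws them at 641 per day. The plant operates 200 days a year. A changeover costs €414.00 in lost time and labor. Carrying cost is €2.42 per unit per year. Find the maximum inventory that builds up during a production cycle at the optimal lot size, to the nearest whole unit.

Annual demand D = 641 × 200 = 128,200.
Production build-up factor (1 − d/p) = 1 − 641/981 = 0.3466.
Q* = √(2DS / (H(1 − d/p))) = √(2 × 128,200 × 414 / (2.42 × 0.3466)).
= √(106,149,600 / 0.8387) ≈ 11249.845.
Maximum inventory = Q*(1 − d/p) = 11249.845 × 0.3466 ≈ 3899.029.

I_max ≈ 3,899 castings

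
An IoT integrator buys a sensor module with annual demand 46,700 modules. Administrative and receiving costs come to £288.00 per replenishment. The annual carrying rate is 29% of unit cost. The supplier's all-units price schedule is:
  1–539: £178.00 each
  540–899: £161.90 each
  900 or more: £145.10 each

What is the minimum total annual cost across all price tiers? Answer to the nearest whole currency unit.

TC* ≈ £6,810,050

Holding cost per unit per year at price C is H = 0.29·C.
For each price level, check whether its EOQ is feasible; otherwise the best quantity at that price is the breakpoint.
Tier 1 (£178.00): EOQ = 721.9 exceeds tier's upper bound 539, so this tier is dominated.
EOQ at £161.90 = 756.9 (feasible in tier 2): TC = 46,700×£161.90 + (46,700/756.9)×288 + (756.9/2)×0.29×£161.90 = £7,596,267.93.
EOQ at £145.10 = 799.5 < 900, so use break Q=900: TC = 46,700×£145.10 + (46,700/900.0)×288 + (900.0/2)×0.29×£145.10 = £6,810,049.55.
Lowest total cost among the candidates is at Q = 900.0.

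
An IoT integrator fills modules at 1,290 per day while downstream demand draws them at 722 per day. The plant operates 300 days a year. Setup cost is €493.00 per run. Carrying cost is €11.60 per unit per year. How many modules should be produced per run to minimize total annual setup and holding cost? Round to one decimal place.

Annual demand D = 722 × 300 = 216,600.
Production build-up factor (1 − d/p) = 1 − 722/1,290 = 0.4403.
Q* = √(2DS / (H(1 − d/p))) = √(2 × 216,600 × 493 / (11.6 × 0.4403)).
= √(213,567,600 / 5.1076) ≈ 6466.353.

Q* ≈ 6,466.4 modules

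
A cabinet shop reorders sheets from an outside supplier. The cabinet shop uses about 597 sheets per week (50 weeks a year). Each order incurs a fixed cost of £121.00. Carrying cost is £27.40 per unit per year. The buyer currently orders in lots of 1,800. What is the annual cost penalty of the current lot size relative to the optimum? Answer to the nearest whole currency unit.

Extra cost ≈ £12,598 per year

Annual demand D = 597 × 50 = 29,850.
EOQ = √(2DS/H) = √(2 × 29,850 × 121 / 27.4) ≈ 513.46.
Cost at Q* = (D/Q*)S + (Q*/2)H = √(2DSH) ≈ £14,068.74.
Cost at Q = 1,800: (29,850/1,800)×121 + (1,800/2)×27.4 = £2,006.58 + £24,660.00 = £26,666.58.
Excess = £26,666.58 − £14,068.74 = £12,597.85.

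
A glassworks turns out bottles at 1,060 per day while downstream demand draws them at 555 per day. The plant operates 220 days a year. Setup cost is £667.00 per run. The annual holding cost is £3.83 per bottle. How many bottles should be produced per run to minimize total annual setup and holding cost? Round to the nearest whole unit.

Q* ≈ 9,448 bottles

Annual demand D = 555 × 220 = 122,100.
Production build-up factor (1 − d/p) = 1 − 555/1,060 = 0.4764.
Q* = √(2DS / (H(1 − d/p))) = √(2 × 122,100 × 667 / (3.83 × 0.4764)).
= √(162,881,400 / 1.8247) ≈ 9448.081.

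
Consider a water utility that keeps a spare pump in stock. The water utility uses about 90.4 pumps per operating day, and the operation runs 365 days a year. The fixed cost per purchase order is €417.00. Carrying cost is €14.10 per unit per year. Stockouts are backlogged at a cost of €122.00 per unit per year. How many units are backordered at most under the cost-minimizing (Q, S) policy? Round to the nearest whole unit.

S* ≈ 153 pumps

Annual demand D = 90.4 × 365 = 32,996.
With planned backorders, Q* = √(2DS/H) · √((H+B)/B).
√(2DS/H) = √(2 × 32,996 × 417 / 14.1) = 1397.025.
√((H+B)/B) = √((14.1+122)/122) = 1.0562.
Q* ≈ 1475.548.
S* = Q* · H/(H+B) = 1475.548 × 14.1/136.1 ≈ 152.867.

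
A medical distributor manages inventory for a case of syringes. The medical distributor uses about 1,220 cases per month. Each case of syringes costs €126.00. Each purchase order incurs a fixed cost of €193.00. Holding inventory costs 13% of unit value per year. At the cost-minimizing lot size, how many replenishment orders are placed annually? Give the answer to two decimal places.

Annual demand D = 1,220 × 12 = 14,640.
Holding cost H = 0.13 × €126.00 = €16.3800 per unit per year.
The optimal lot size = √(2DS/H) = √(2 × 14,640 × 193 / 16.38) ≈ 587.36.
Orders per year = D / Q* = 14,640 / 587.36 ≈ 24.925.

N ≈ 24.92 orders per year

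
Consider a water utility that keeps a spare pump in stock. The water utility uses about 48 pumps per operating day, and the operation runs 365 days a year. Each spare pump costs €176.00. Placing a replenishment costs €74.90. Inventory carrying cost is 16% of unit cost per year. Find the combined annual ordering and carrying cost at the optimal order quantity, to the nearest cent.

TC* ≈ €8,596.85

Annual demand D = 48 × 365 = 17,520.
Holding cost H = 0.16 × €176.00 = €28.1600 per unit per year.
Q* = √(2DS/H) = √(2 × 17,520 × 74.9 / 28.16) ≈ 305.29.
At Q*, ordering cost (D/Q*)S equals holding cost (Q*/2)H, each = √(DSH/2).
Minimum total = √(2DSH) = √(2 × 17,520 × 74.9 × 28.16) ≈ 8596.849.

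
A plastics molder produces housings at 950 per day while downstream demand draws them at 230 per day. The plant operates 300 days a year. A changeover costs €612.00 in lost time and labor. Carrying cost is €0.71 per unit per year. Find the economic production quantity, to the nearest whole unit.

Annual demand D = 230 × 300 = 69,000.
Production build-up factor (1 − d/p) = 1 − 230/950 = 0.7579.
Q* = √(2DS / (H(1 − d/p))) = √(2 × 69,000 × 612 / (0.71 × 0.7579)).
= √(84,456,000 / 0.5381) ≈ 12527.997.

Q* ≈ 12,528 housings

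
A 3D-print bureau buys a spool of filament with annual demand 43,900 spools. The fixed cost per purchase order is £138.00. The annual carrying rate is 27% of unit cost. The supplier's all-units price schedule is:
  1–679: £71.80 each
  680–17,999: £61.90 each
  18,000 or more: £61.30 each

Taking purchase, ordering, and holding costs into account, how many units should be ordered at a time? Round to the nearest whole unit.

Holding cost per unit per year at price C is H = 0.27·C.
Candidates are each tier's EOQ (if it falls in that tier) and each price-break quantity.
Tier 1 (£71.80): EOQ = 790.6 exceeds tier's upper bound 679, so this tier is dominated.
EOQ at £61.90 = 851.5 (feasible in tier 2): TC = 43,900×£61.90 + (43,900/851.5)×138 + (851.5/2)×0.27×£61.90 = £2,731,640.30.
EOQ at £61.30 = 855.6 < 18000, so use break Q=18000: TC = 43,900×£61.30 + (43,900/18000.0)×138 + (18000.0/2)×0.27×£61.30 = £2,840,365.57.
Lowest total cost is £2,731,640.30 at Q = 851.5.

Q* ≈ 851 spools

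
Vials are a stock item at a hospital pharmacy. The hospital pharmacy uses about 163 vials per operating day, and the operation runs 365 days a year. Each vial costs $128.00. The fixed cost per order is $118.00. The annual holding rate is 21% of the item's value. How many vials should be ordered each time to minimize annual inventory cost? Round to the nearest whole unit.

Q* ≈ 723 vials

Annual demand D = 163 × 365 = 59,495.
Holding cost H = 0.21 × $128.00 = $26.8800 per unit per year.
EOQ = √(2DS / H) = √(2 × 59,495 × 118 / 26.88).
= √(14,040,820 / 26.88) = √522,351.9345 ≈ 722.739.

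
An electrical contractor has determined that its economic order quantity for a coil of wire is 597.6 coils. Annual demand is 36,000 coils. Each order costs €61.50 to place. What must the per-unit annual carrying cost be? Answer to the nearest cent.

H ≈ €12.40

Squaring Q* = √(2DS/H) gives Q*² = 2DS/H.
From Q* = √(2DS/H): H = 2DS / Q*² = 2 × 36,000 × 61.5 / 597.6² = 12.3990.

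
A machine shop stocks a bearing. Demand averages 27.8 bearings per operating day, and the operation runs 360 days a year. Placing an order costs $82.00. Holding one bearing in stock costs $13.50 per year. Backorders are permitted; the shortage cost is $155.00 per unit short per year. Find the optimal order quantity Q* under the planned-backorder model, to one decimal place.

Q* ≈ 363.5 bearings

Annual demand D = 27.8 × 360 = 10,008.
With planned backorders, Q* = √(2DS/H) · √((H+B)/B).
√(2DS/H) = √(2 × 10,008 × 82 / 13.5) = 348.681.
√((H+B)/B) = √((13.5+155)/155) = 1.0426.
Q* ≈ 363.549.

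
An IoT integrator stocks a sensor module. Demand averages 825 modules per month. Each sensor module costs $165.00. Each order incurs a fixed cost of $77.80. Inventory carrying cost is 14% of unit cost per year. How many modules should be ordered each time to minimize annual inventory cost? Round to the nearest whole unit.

Q* ≈ 258 modules

Annual demand D = 825 × 12 = 9,900.
Holding cost H = 0.14 × $165.00 = $23.1000 per unit per year.
EOQ = √(2DS / H) = √(2 × 9,900 × 77.8 / 23.1).
= √(1,540,440 / 23.1) = √66,685.7143 ≈ 258.236.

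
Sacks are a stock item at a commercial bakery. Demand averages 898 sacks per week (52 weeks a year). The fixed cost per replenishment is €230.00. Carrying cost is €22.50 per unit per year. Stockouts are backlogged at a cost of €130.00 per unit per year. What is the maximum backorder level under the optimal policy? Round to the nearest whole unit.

S* ≈ 156 sacks

Annual demand D = 898 × 52 = 46,696.
With planned backorders, Q* = √(2DS/H) · √((H+B)/B).
√(2DS/H) = √(2 × 46,696 × 230 / 22.5) = 977.074.
√((H+B)/B) = √((22.5+130)/130) = 1.0831.
Q* ≈ 1058.256.
S* = Q* · H/(H+B) = 1058.256 × 22.5/152.5 ≈ 156.136.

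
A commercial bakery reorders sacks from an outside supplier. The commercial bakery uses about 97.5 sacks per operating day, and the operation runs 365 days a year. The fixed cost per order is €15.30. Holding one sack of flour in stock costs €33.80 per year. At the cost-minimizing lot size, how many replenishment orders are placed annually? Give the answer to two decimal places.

N ≈ 198.27 orders per year

Annual demand D = 97.5 × 365 = 35,587.5.
Q* = √(2DS/H) = √(2 × 35,587.5 × 15.3 / 33.8) ≈ 179.49.
Orders per year = D / Q* = 35,587.5 / 179.49 ≈ 198.265.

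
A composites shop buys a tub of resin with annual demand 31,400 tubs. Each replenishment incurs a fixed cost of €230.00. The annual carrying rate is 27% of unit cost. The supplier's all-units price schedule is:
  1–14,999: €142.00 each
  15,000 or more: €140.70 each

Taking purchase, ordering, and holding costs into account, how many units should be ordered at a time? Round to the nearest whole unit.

Holding cost per unit per year at price C is H = 0.27·C.
For each price level, check whether its EOQ is feasible; otherwise the best quantity at that price is the breakpoint.
EOQ at €142.00 = 613.8 (feasible in tier 1): TC = 31,400×€142.00 + (31,400/613.8)×230 + (613.8/2)×0.27×€142.00 = €4,482,332.59.
EOQ at €140.70 = 616.6 < 15000, so use break Q=15000: TC = 31,400×€140.70 + (31,400/15000.0)×230 + (15000.0/2)×0.27×€140.70 = €4,703,378.97.
Lowest total cost is €4,482,332.59 at Q = 613.8.

Q* ≈ 614 tubs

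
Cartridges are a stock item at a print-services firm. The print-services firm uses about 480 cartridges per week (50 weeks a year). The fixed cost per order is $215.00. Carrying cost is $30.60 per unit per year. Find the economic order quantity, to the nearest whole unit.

Q* ≈ 581 cartridges

Annual demand D = 480 × 50 = 24,000.
EOQ = √(2DS / H) = √(2 × 24,000 × 215 / 30.6).
= √(10,320,000 / 30.6) = √337,254.902 ≈ 580.737.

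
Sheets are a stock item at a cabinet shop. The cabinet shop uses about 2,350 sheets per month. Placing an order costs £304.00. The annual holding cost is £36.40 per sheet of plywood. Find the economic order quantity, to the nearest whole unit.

Q* ≈ 686 sheets

Annual demand D = 2,350 × 12 = 28,200.
EOQ = √(2DS / H) = √(2 × 28,200 × 304 / 36.4).
= √(17,145,600 / 36.4) = √471,032.967 ≈ 686.318.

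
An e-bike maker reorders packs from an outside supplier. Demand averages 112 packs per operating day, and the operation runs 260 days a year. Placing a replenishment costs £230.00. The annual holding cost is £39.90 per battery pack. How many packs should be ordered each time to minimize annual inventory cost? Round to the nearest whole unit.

Annual demand D = 112 × 260 = 29,120.
EOQ = √(2DS / H) = √(2 × 29,120 × 230 / 39.9).
= √(13,395,200 / 39.9) = √335,719.2982 ≈ 579.413.

Q* ≈ 579 packs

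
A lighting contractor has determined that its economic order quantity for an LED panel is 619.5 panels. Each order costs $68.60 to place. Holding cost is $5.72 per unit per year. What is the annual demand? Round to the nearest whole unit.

The basic EOQ model gives Q* = √(2DS/H); rearrange for the unknown.
From Q* = √(2DS/H): D = Q*²H / (2S) = 619.5² × 5.72 / (2 × 68.6) = 16000.168.

D ≈ 16,000 panels per year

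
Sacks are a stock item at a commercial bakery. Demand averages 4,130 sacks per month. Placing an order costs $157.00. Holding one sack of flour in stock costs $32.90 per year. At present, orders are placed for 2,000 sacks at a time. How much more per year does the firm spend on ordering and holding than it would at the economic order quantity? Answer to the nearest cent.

Annual demand D = 4,130 × 12 = 49,560.
EOQ = √(2DS/H) = √(2 × 49,560 × 157 / 32.9) ≈ 687.75.
Cost at Q* = (D/Q*)S + (Q*/2)H = √(2DSH) ≈ $22,627.08.
Cost at Q = 2,000: (49,560/2,000)×157 + (2,000/2)×32.9 = $3,890.46 + $32,900.00 = $36,790.46.
Excess = $36,790.46 − $22,627.08 = $14,163.38.

Extra cost ≈ $14,163.38 per year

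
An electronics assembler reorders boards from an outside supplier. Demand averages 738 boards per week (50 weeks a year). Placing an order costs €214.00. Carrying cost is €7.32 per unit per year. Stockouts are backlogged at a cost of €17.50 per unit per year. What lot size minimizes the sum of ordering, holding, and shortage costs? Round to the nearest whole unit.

Q* ≈ 1,749 boards

Annual demand D = 738 × 50 = 36,900.
With planned backorders, Q* = √(2DS/H) · √((H+B)/B).
√(2DS/H) = √(2 × 36,900 × 214 / 7.32) = 1468.857.
√((H+B)/B) = √((7.32+17.5)/17.5) = 1.1909.
Q* ≈ 1749.288.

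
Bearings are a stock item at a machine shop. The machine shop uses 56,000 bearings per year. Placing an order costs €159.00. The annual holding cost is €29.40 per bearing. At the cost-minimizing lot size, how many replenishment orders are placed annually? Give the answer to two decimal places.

EOQ = √(2DS/H) = √(2 × 56,000 × 159 / 29.4) ≈ 778.28.
Orders per year = D / Q* = 56,000 / 778.28 ≈ 71.954.

N ≈ 71.95 orders per year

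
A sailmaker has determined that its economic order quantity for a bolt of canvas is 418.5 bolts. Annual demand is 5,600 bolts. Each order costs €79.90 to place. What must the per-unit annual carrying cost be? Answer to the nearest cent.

H ≈ €5.11

Invert the EOQ relation Q*² = 2DS/H.
From Q* = √(2DS/H): H = 2DS / Q*² = 2 × 5,600 × 79.9 / 418.5² = 5.1094.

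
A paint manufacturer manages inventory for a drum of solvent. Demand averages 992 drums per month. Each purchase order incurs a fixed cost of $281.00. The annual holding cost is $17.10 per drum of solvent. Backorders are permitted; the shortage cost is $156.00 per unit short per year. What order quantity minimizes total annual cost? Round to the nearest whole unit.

Annual demand D = 992 × 12 = 11,904.
With planned backorders, Q* = √(2DS/H) · √((H+B)/B).
√(2DS/H) = √(2 × 11,904 × 281 / 17.1) = 625.485.
√((H+B)/B) = √((17.1+156)/156) = 1.0534.
Q* ≈ 658.875.

Q* ≈ 659 drums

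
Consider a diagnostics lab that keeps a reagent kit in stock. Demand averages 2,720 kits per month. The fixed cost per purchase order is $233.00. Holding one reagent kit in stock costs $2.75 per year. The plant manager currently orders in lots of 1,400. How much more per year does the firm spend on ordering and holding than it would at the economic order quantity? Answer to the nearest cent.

Annual demand D = 2,720 × 12 = 32,640.
EOQ = √(2DS/H) = √(2 × 32,640 × 233 / 2.75) ≈ 2351.81.
Cost at Q* = (D/Q*)S + (Q*/2)H = √(2DSH) ≈ $6,467.47.
Cost at Q = 1,400: (32,640/1,400)×233 + (1,400/2)×2.75 = $5,432.23 + $1,925.00 = $7,357.23.
Excess = $7,357.23 − $6,467.47 = $889.76.

Extra cost ≈ $889.76 per year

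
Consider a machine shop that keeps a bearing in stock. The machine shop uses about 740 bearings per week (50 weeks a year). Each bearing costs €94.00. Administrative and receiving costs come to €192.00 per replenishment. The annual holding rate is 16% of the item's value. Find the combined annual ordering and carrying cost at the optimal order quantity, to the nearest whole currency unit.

TC* ≈ €14,618

Annual demand D = 740 × 50 = 37,000.
Holding cost H = 0.16 × €94.00 = €15.0400 per unit per year.
EOQ = √(2DS/H) = √(2 × 37,000 × 192 / 15.04) ≈ 971.95.
At Q*, ordering cost (D/Q*)S equals holding cost (Q*/2)H, each = √(DSH/2).
Minimum total = √(2DSH) = √(2 × 37,000 × 192 × 15.04) ≈ 14618.082.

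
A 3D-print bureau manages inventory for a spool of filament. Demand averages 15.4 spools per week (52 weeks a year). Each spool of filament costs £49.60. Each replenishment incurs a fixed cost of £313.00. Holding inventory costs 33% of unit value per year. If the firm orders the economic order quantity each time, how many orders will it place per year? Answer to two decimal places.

N ≈ 4.58 orders per year

Annual demand D = 15.4 × 52 = 800.8.
Holding cost H = 0.33 × £49.60 = £16.3680 per unit per year.
EOQ = √(2DS/H) = √(2 × 800.8 × 313 / 16.368) ≈ 175.01.
Orders per year = D / Q* = 800.8 / 175.01 ≈ 4.576.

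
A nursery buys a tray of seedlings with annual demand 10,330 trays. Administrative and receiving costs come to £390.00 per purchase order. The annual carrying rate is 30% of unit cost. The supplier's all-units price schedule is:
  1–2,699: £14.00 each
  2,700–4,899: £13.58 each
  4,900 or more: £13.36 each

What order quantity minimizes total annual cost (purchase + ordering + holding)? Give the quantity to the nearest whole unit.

Holding cost per unit per year at price C is H = 0.30·C.
Evaluate total cost at each tier's feasible EOQ or, if the EOQ is below the tier, at the tier's minimum quantity.
EOQ at £14.00 = 1385.1 (feasible in tier 1): TC = 10,330×£14.00 + (10,330/1385.1)×390 + (1385.1/2)×0.30×£14.00 = £150,437.31.
EOQ at £13.58 = 1406.3 < 2700, so use break Q=2700: TC = 10,330×£13.58 + (10,330/2700.0)×390 + (2700.0/2)×0.30×£13.58 = £147,273.41.
EOQ at £13.36 = 1417.9 < 4900, so use break Q=4900: TC = 10,330×£13.36 + (10,330/4900.0)×390 + (4900.0/2)×0.30×£13.36 = £148,650.58.
Lowest total cost is £147,273.41 at Q = 2700.0.

Q* ≈ 2,700 trays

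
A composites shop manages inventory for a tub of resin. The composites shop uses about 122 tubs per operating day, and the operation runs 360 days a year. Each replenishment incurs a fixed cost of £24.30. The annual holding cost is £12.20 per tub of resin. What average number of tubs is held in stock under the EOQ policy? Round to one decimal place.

Average inventory ≈ 209.1 tubs

Annual demand D = 122 × 360 = 43,920.
EOQ = √(2DS/H) = √(2 × 43,920 × 24.3 / 12.2) ≈ 418.28.
Average inventory = Q*/2 ≈ 418.28 / 2 = 209.141.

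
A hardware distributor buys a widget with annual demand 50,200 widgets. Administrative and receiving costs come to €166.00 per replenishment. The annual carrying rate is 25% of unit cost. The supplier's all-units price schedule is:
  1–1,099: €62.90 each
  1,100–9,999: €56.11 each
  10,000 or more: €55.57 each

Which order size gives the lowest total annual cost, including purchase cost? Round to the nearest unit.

Q* ≈ 1,100 widgets

Holding cost per unit per year at price C is H = 0.25·C.
Candidates are each tier's EOQ (if it falls in that tier) and each price-break quantity.
EOQ at €62.90 = 1029.5 (feasible in tier 1): TC = 50,200×€62.90 + (50,200/1029.5)×166 + (1029.5/2)×0.25×€62.90 = €3,173,768.86.
EOQ at €56.11 = 1090.0 < 1100, so use break Q=1100: TC = 50,200×€56.11 + (50,200/1100.0)×166 + (1100.0/2)×0.25×€56.11 = €2,832,012.76.
EOQ at €55.57 = 1095.3 < 10000, so use break Q=10000: TC = 50,200×€55.57 + (50,200/10000.0)×166 + (10000.0/2)×0.25×€55.57 = €2,859,909.82.
Lowest total cost is €2,832,012.76 at Q = 1100.0.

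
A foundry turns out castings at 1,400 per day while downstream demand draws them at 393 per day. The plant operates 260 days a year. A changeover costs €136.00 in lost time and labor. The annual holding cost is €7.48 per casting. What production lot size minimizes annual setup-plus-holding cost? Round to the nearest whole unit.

Q* ≈ 2,273 castings

Annual demand D = 393 × 260 = 102,180.
Production build-up factor (1 − d/p) = 1 − 393/1,400 = 0.7193.
Q* = √(2DS / (H(1 − d/p))) = √(2 × 102,180 × 136 / (7.48 × 0.7193)).
= √(27,792,960 / 5.3803) ≈ 2272.824.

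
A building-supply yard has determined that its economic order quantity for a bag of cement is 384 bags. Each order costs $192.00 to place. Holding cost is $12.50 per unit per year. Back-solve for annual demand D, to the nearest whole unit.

D ≈ 4,800 bags per year

Invert the EOQ relation Q*² = 2DS/H.
From Q* = √(2DS/H): D = Q*²H / (2S) = 384² × 12.5 / (2 × 192) = 4800.000.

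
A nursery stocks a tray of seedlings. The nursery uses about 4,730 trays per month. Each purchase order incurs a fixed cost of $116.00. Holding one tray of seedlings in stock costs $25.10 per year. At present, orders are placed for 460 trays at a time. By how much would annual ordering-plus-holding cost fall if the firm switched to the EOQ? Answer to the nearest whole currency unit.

Annual demand D = 4,730 × 12 = 56,760.
EOQ = √(2DS/H) = √(2 × 56,760 × 116 / 25.1) ≈ 724.32.
Cost at Q* = (D/Q*)S + (Q*/2)H = √(2DSH) ≈ $18,180.34.
Cost at Q = 460: (56,760/460)×116 + (460/2)×25.1 = $14,313.39 + $5,773.00 = $20,086.39.
Excess = $20,086.39 − $18,180.34 = $1,906.05.

Extra cost ≈ $1,906 per year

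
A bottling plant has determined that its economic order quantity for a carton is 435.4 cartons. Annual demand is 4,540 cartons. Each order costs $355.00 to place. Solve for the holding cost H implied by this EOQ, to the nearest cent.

The basic EOQ model gives Q* = √(2DS/H); rearrange for the unknown.
From Q* = √(2DS/H): H = 2DS / Q*² = 2 × 4,540 × 355 / 435.4² = 17.0035.

H ≈ $17.00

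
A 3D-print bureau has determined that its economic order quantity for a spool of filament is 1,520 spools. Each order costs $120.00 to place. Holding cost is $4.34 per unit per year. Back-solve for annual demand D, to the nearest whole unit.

The basic EOQ model gives Q* = √(2DS/H); rearrange for the unknown.
From Q* = √(2DS/H): D = Q*²H / (2S) = 1,520² × 4.34 / (2 × 120) = 41779.733.

D ≈ 41,780 spools per year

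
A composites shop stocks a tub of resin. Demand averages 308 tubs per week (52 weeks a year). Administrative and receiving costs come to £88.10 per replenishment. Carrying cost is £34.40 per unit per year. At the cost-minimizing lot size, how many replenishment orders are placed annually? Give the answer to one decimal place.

N ≈ 55.9 orders per year

Annual demand D = 308 × 52 = 16,016.
The optimal lot size = √(2DS/H) = √(2 × 16,016 × 88.1 / 34.4) ≈ 286.42.
Orders per year = D / Q* = 16,016 / 286.42 ≈ 55.918.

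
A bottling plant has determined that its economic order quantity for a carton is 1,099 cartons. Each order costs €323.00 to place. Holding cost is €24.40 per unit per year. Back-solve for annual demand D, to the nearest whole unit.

D ≈ 45,620 cartons per year

The basic EOQ model gives Q* = √(2DS/H); rearrange for the unknown.
From Q* = √(2DS/H): D = Q*²H / (2S) = 1,099² × 24.4 / (2 × 323) = 45619.728.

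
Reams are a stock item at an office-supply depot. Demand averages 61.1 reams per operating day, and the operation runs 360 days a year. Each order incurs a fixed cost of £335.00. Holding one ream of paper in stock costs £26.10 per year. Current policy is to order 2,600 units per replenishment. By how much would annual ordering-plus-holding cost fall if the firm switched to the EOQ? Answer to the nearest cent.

Extra cost ≈ £17,151.76 per year

Annual demand D = 61.1 × 360 = 21,996.
EOQ = √(2DS/H) = √(2 × 21,996 × 335 / 26.1) ≈ 751.43.
Cost at Q* = (D/Q*)S + (Q*/2)H = √(2DSH) ≈ £19,612.34.
Cost at Q = 2,600: (21,996/2,600)×335 + (2,600/2)×26.1 = £2,834.10 + £33,930.00 = £36,764.10.
Excess = £36,764.10 − £19,612.34 = £17,151.76.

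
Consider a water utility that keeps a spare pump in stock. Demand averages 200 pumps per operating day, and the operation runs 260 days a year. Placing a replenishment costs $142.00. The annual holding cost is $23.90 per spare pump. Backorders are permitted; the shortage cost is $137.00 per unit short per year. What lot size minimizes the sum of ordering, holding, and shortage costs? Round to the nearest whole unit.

Q* ≈ 852 pumps

Annual demand D = 200 × 260 = 52,000.
With planned backorders, Q* = √(2DS/H) · √((H+B)/B).
√(2DS/H) = √(2 × 52,000 × 142 / 23.9) = 786.071.
√((H+B)/B) = √((23.9+137)/137) = 1.0837.
Q* ≈ 851.882.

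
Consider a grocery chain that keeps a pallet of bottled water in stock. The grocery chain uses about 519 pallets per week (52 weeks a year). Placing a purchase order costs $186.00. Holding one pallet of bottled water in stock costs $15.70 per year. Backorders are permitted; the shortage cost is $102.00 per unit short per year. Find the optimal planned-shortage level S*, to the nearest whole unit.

Annual demand D = 519 × 52 = 26,988.
With planned backorders, Q* = √(2DS/H) · √((H+B)/B).
√(2DS/H) = √(2 × 26,988 × 186 / 15.7) = 799.663.
√((H+B)/B) = √((15.7+102)/102) = 1.0742.
Q* ≈ 859.004.
S* = Q* · H/(H+B) = 859.004 × 15.7/117.7 ≈ 114.583.

S* ≈ 115 pallets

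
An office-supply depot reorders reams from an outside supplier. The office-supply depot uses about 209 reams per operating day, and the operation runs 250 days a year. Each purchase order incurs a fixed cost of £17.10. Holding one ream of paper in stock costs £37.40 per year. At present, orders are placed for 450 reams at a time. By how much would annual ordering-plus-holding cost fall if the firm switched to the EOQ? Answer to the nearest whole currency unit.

Extra cost ≈ £2,225 per year

Annual demand D = 209 × 250 = 52,250.
EOQ = √(2DS/H) = √(2 × 52,250 × 17.1 / 37.4) ≈ 218.59.
Cost at Q* = (D/Q*)S + (Q*/2)H = √(2DSH) ≈ £8,175.08.
Cost at Q = 450: (52,250/450)×17.1 + (450/2)×37.4 = £1,985.50 + £8,415.00 = £10,400.50.
Excess = £10,400.50 − £8,175.08 = £2,225.42.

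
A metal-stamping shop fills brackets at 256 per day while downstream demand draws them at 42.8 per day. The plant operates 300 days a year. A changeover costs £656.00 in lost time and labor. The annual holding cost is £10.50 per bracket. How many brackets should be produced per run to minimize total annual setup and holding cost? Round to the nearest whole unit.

Q* ≈ 1,388 brackets

Annual demand D = 42.8 × 300 = 12,840.
Production build-up factor (1 − d/p) = 1 − 42.8/256 = 0.8328.
Q* = √(2DS / (H(1 − d/p))) = √(2 × 12,840 × 656 / (10.5 × 0.8328)).
= √(16,846,080 / 8.7445) ≈ 1387.973.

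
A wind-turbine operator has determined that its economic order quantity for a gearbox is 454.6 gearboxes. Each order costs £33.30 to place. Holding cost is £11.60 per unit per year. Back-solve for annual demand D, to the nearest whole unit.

D ≈ 35,995 gearboxes per year

Squaring Q* = √(2DS/H) gives Q*² = 2DS/H.
From Q* = √(2DS/H): D = Q*²H / (2S) = 454.6² × 11.6 / (2 × 33.3) = 35995.037.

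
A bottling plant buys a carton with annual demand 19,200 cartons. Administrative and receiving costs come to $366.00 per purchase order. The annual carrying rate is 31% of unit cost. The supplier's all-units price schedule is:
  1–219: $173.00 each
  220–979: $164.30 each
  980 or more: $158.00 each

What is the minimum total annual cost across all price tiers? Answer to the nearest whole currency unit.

TC* ≈ $3,064,771

Holding cost per unit per year at price C is H = 0.31·C.
For each price level, check whether its EOQ is feasible; otherwise the best quantity at that price is the breakpoint.
Tier 1 ($173.00): EOQ = 511.9 exceeds tier's upper bound 219, so this tier is dominated.
EOQ at $164.30 = 525.3 (feasible in tier 2): TC = 19,200×$164.30 + (19,200/525.3)×366 + (525.3/2)×0.31×$164.30 = $3,181,315.05.
EOQ at $158.00 = 535.7 < 980, so use break Q=980: TC = 19,200×$158.00 + (19,200/980.0)×366 + (980.0/2)×0.31×$158.00 = $3,064,770.81.
Lowest total cost among the candidates is at Q = 980.0.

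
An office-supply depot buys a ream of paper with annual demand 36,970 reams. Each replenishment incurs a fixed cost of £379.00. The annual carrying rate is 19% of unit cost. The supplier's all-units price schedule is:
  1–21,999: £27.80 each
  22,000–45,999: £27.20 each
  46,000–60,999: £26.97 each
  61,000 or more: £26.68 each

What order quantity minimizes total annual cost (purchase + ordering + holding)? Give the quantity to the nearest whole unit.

Holding cost per unit per year at price C is H = 0.19·C.
Candidates are each tier's EOQ (if it falls in that tier) and each price-break quantity.
EOQ at £27.80 = 2303.4 (feasible in tier 1): TC = 36,970×£27.80 + (36,970/2303.4)×379 + (2303.4/2)×0.19×£27.80 = £1,039,932.30.
EOQ at £27.20 = 2328.6 < 22000, so use break Q=22000: TC = 36,970×£27.20 + (36,970/22000.0)×379 + (22000.0/2)×0.19×£27.20 = £1,063,068.89.
EOQ at £26.97 = 2338.5 < 46000, so use break Q=46000: TC = 36,970×£26.97 + (36,970/46000.0)×379 + (46000.0/2)×0.19×£26.97 = £1,115,244.40.
EOQ at £26.68 = 2351.2 < 61000, so use break Q=61000: TC = 36,970×£26.68 + (36,970/61000.0)×379 + (61000.0/2)×0.19×£26.68 = £1,141,199.90.
Lowest total cost is £1,039,932.30 at Q = 2303.4.

Q* ≈ 2,303 reams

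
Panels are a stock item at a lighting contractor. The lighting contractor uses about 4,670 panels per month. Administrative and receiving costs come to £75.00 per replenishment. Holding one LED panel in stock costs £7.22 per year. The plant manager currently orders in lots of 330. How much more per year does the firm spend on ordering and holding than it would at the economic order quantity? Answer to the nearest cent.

Annual demand D = 4,670 × 12 = 56,040.
EOQ = √(2DS/H) = √(2 × 56,040 × 75 / 7.22) ≈ 1079.01.
Cost at Q* = (D/Q*)S + (Q*/2)H = √(2DSH) ≈ £7,790.46.
Cost at Q = 330: (56,040/330)×75 + (330/2)×7.22 = £12,736.36 + £1,191.30 = £13,927.66.
Excess = £13,927.66 − £7,790.46 = £6,137.20.

Extra cost ≈ £6,137.20 per year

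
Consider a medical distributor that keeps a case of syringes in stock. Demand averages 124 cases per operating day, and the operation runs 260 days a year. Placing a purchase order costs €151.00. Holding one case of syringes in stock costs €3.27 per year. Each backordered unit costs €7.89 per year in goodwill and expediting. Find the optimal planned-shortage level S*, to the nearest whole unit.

S* ≈ 601 cases

Annual demand D = 124 × 260 = 32,240.
With planned backorders, Q* = √(2DS/H) · √((H+B)/B).
√(2DS/H) = √(2 × 32,240 × 151 / 3.27) = 1725.548.
√((H+B)/B) = √((3.27+7.89)/7.89) = 1.1893.
Q* ≈ 2052.205.
S* = Q* · H/(H+B) = 2052.205 × 3.27/11.16 ≈ 601.318.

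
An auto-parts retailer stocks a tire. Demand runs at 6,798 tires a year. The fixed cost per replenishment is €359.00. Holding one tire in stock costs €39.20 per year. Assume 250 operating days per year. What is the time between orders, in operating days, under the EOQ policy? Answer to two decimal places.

T ≈ 12.98 days

EOQ = √(2DS/H) = √(2 × 6,798 × 359 / 39.2) ≈ 352.87.
Cycle time = Q*/D × 250 = 352.87 / 6,798 × 250 ≈ 12.977 days.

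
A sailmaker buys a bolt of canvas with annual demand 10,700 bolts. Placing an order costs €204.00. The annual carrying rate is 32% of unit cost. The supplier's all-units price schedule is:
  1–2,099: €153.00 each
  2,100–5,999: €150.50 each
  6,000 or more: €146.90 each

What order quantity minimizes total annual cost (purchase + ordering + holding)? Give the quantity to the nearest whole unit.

Holding cost per unit per year at price C is H = 0.32·C.
Candidates are each tier's EOQ (if it falls in that tier) and each price-break quantity.
EOQ at €153.00 = 298.6 (feasible in tier 1): TC = 10,700×€153.00 + (10,700/298.6)×204 + (298.6/2)×0.32×€153.00 = €1,651,719.84.
EOQ at €150.50 = 301.1 < 2100, so use break Q=2100: TC = 10,700×€150.50 + (10,700/2100.0)×204 + (2100.0/2)×0.32×€150.50 = €1,661,957.43.
EOQ at €146.90 = 304.7 < 6000, so use break Q=6000: TC = 10,700×€146.90 + (10,700/6000.0)×204 + (6000.0/2)×0.32×€146.90 = €1,713,217.80.
Lowest total cost is €1,651,719.84 at Q = 298.6.

Q* ≈ 299 bolts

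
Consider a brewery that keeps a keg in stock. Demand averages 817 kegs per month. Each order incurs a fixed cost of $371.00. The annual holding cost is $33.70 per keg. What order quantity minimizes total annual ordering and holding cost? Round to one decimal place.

Annual demand D = 817 × 12 = 9,804.
EOQ = √(2DS / H) = √(2 × 9,804 × 371 / 33.7).
= √(7,274,568 / 33.7) = √215,862.5519 ≈ 464.610.

Q* ≈ 464.6 kegs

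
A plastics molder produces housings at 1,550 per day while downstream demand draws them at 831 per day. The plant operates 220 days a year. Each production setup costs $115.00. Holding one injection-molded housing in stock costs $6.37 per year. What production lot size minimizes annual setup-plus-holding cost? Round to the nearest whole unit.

Q* ≈ 3,772 housings

Annual demand D = 831 × 220 = 182,820.
Production build-up factor (1 − d/p) = 1 − 831/1,550 = 0.4639.
Q* = √(2DS / (H(1 − d/p))) = √(2 × 182,820 × 115 / (6.37 × 0.4639)).
= √(42,048,600 / 2.9549) ≈ 3772.311.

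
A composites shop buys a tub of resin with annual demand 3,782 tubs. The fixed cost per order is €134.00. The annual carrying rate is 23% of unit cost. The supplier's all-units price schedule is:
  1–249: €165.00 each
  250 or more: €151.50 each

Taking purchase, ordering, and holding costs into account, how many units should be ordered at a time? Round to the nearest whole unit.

Q* ≈ 250 tubs

Holding cost per unit per year at price C is H = 0.23·C.
Candidates are each tier's EOQ (if it falls in that tier) and each price-break quantity.
EOQ at €165.00 = 163.4 (feasible in tier 1): TC = 3,782×€165.00 + (3,782/163.4)×134 + (163.4/2)×0.23×€165.00 = €630,232.03.
EOQ at €151.50 = 170.6 < 250, so use break Q=250: TC = 3,782×€151.50 + (3,782/250.0)×134 + (250.0/2)×0.23×€151.50 = €579,355.78.
Lowest total cost is €579,355.78 at Q = 250.0.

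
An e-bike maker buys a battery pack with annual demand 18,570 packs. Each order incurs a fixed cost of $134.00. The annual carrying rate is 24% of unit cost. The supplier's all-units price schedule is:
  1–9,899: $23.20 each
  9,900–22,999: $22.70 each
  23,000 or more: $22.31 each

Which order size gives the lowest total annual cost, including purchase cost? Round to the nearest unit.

Holding cost per unit per year at price C is H = 0.24·C.
Candidates are each tier's EOQ (if it falls in that tier) and each price-break quantity.
EOQ at $23.20 = 945.4 (feasible in tier 1): TC = 18,570×$23.20 + (18,570/945.4)×134 + (945.4/2)×0.24×$23.20 = $436,088.09.
EOQ at $22.70 = 955.8 < 9900, so use break Q=9900: TC = 18,570×$22.70 + (18,570/9900.0)×134 + (9900.0/2)×0.24×$22.70 = $448,757.95.
EOQ at $22.31 = 964.1 < 23000, so use break Q=23000: TC = 18,570×$22.31 + (18,570/23000.0)×134 + (23000.0/2)×0.24×$22.31 = $475,980.49.
Lowest total cost is $436,088.09 at Q = 945.4.

Q* ≈ 945 packs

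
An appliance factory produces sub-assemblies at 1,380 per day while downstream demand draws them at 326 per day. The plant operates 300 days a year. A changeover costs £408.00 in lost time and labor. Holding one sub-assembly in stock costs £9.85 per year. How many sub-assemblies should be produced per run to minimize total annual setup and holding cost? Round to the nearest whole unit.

Q* ≈ 3,257 sub-assemblies

Annual demand D = 326 × 300 = 97,800.
Production build-up factor (1 − d/p) = 1 − 326/1,380 = 0.7638.
Q* = √(2DS / (H(1 − d/p))) = √(2 × 97,800 × 408 / (9.85 × 0.7638)).
= √(79,804,800 / 7.5231) ≈ 3256.984.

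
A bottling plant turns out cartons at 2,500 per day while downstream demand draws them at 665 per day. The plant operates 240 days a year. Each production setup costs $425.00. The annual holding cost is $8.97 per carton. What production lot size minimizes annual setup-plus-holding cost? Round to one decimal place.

Annual demand D = 665 × 240 = 159,600.
Production build-up factor (1 − d/p) = 1 − 665/2,500 = 0.7340.
Q* = √(2DS / (H(1 − d/p))) = √(2 × 159,600 × 425 / (8.97 × 0.7340)).
= √(135,660,000 / 6.584) ≈ 4539.224.

Q* ≈ 4,539.2 cartons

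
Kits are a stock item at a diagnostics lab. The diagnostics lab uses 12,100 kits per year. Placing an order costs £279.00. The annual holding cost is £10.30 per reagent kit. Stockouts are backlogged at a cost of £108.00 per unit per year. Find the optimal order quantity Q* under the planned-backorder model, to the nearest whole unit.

With planned backorders, Q* = √(2DS/H) · √((H+B)/B).
√(2DS/H) = √(2 × 12,100 × 279 / 10.3) = 809.639.
√((H+B)/B) = √((10.3+108)/108) = 1.0466.
Q* ≈ 847.367.

Q* ≈ 847 kits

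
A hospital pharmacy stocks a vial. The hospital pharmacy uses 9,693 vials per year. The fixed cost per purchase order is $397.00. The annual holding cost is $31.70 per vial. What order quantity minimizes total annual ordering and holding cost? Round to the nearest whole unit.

Q* ≈ 493 vials

EOQ = √(2DS / H) = √(2 × 9,693 × 397 / 31.7).
= √(7,696,242 / 31.7) = √242,783.6593 ≈ 492.731.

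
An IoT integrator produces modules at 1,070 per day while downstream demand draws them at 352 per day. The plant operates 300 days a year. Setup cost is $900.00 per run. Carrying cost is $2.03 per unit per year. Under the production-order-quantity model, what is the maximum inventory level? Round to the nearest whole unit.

I_max ≈ 7,927 modules

Annual demand D = 352 × 300 = 105,600.
Production build-up factor (1 − d/p) = 1 − 352/1,070 = 0.6710.
Q* = √(2DS / (H(1 − d/p))) = √(2 × 105,600 × 900 / (2.03 × 0.6710)).
= √(190,080,000 / 1.3622) ≈ 11812.719.
Maximum inventory = Q*(1 − d/p) = 11812.719 × 0.6710 ≈ 7926.665.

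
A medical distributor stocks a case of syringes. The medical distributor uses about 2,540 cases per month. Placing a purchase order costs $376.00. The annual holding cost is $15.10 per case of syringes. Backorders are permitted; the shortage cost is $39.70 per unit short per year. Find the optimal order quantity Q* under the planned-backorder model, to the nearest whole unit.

Q* ≈ 1,448 cases

Annual demand D = 2,540 × 12 = 30,480.
With planned backorders, Q* = √(2DS/H) · √((H+B)/B).
√(2DS/H) = √(2 × 30,480 × 376 / 15.1) = 1232.049.
√((H+B)/B) = √((15.1+39.7)/39.7) = 1.1749.
Q* ≈ 1447.515.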